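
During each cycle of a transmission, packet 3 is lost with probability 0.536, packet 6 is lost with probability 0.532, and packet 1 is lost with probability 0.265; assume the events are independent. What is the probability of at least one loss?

0.84039328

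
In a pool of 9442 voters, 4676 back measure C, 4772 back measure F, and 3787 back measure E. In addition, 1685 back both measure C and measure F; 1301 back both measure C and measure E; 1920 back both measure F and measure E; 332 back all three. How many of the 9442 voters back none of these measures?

781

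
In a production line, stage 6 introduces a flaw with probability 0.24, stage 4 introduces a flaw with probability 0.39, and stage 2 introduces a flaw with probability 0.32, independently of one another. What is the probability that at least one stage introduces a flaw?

0.684752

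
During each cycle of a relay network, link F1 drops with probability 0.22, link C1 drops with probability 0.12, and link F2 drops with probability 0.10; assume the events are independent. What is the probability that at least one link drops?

P(none) = (1 − 0.22) × (1 − 0.12) × (1 − 0.10) = 0.78 × 0.88 × 0.90 = 0.61776
P(at least one) = 1 − 0.61776 = 0.38224

0.38224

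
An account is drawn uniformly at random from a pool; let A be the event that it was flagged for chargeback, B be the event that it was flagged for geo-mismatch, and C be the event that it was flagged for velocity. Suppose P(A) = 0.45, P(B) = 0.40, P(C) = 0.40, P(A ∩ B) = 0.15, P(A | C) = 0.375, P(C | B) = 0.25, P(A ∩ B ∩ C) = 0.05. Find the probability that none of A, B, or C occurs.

0.10

P(A ∩ C) = P(C)·P(A|C) = 0.40 × 0.375 = 0.15
P(B ∩ C) = P(B)·P(C|B) = 0.40 × 0.25 = 0.10
Apply inclusion-exclusion:
P(A ∪ B ∪ C) = 0.45 + 0.40 + 0.40 − 0.15 − 0.15 − 0.10 + 0.05 = 0.90
P(none) = 1 − 0.90 = 0.10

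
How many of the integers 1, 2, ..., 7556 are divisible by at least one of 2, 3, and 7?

5397

floor(7556/2) + floor(7556/3) + floor(7556/7) − floor(7556/6) − floor(7556/14) − floor(7556/21) + floor(7556/42) = 3778 + 2518 + 1079 − 1259 − 539 − 359 + 179 = 5397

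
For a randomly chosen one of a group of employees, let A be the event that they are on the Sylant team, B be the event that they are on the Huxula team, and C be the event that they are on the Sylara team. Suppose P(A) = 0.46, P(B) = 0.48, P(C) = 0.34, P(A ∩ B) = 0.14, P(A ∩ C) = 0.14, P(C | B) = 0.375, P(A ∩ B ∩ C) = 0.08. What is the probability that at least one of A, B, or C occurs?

0.90

P(B ∩ C) = P(B)·P(C|B) = 0.48 × 0.375 = 0.18
P(A ∪ B ∪ C) = 0.46 + 0.48 + 0.34 − 0.14 − 0.14 − 0.18 + 0.08 = 0.90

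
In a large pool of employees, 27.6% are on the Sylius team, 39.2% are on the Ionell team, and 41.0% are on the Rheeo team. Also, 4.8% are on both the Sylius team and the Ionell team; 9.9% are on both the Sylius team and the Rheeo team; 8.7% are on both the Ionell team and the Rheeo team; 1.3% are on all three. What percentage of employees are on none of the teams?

14.3%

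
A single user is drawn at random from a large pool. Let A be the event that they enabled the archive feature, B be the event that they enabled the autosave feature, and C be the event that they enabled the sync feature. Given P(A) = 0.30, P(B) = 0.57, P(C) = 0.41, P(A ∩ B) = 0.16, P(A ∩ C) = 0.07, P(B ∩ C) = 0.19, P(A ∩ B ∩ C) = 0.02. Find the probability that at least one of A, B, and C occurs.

Using inclusion–exclusion:
P(A ∪ B ∪ C) = 0.30 + 0.57 + 0.41 − 0.16 − 0.07 − 0.19 + 0.02 = 0.88

0.88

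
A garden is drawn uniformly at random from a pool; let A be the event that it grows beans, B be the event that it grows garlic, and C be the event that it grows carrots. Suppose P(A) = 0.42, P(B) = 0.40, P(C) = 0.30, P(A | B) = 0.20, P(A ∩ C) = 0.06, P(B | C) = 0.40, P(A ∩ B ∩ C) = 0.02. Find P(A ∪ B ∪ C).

P(A ∩ B) = P(B)·P(A|B) = 0.40 × 0.20 = 0.08
P(B ∩ C) = P(C)·P(B|C) = 0.30 × 0.40 = 0.12
Inclusion–exclusion gives
P(A ∪ B ∪ C) = 0.42 + 0.40 + 0.30 − 0.08 − 0.06 − 0.12 + 0.02 = 0.88

0.88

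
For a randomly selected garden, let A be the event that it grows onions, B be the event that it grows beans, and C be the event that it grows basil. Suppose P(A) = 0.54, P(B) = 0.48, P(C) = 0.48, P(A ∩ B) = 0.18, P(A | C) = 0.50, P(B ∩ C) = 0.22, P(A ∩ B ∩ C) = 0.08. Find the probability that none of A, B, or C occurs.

0.06

P(A ∩ C) = P(C)·P(A|C) = 0.48 × 0.50 = 0.24
P(A ∪ B ∪ C) = 0.54 + 0.48 + 0.48 − 0.18 − 0.24 − 0.22 + 0.08 = 0.94
P(none) = 1 − 0.94 = 0.06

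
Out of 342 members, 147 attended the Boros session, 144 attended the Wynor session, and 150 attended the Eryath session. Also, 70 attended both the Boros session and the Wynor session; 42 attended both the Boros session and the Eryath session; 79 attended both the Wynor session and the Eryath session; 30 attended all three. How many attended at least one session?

Apply inclusion-exclusion:
|at least one| = 147 + 144 + 150 − 70 − 42 − 79 + 30 = 280

280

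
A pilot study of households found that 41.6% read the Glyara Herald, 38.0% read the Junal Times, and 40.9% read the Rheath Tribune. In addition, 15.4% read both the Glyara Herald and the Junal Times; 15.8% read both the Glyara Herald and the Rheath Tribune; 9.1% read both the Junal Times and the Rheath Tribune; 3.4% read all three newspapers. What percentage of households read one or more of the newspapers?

P(at least one) = 41.6 + 38.0 + 40.9 − 15.4 − 15.8 − 9.1 + 3.4 = 83.6%

83.6%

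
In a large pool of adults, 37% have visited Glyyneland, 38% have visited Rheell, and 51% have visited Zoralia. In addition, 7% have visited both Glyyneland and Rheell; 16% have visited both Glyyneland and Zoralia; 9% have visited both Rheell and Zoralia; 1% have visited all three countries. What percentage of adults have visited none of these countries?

P(union) = 37 + 38 + 51 − 7 − 16 − 9 + 1 = 95%
P(none) = 100% − 95% = 5%

5%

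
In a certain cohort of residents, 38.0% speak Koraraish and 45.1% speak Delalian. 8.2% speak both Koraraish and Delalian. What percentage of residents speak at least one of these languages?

74.9%

Inclusion–exclusion gives
P(at least one) = 38.0 + 45.1 − 8.2 = 74.9%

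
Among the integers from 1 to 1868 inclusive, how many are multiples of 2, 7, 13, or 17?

floor(1868/2) + floor(1868/7) + floor(1868/13) + floor(1868/17) − floor(1868/14) − floor(1868/26) − floor(1868/34) − floor(1868/91) − floor(1868/119) − floor(1868/221) + floor(1868/182) + floor(1868/238) + floor(1868/442) + floor(1868/1547) − floor(1868/3094) = 934 + 266 + 143 + 109 − 133 − 71 − 54 − 20 − 15 − 8 + 10 + 7 + 4 + 1 − 0 = 1173

1173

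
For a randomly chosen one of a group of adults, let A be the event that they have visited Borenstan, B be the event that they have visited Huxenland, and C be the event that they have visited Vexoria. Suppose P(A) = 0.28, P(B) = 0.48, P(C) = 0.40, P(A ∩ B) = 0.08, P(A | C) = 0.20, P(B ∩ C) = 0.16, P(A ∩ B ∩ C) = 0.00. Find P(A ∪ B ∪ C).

0.84

P(A ∩ C) = P(C)·P(A|C) = 0.40 × 0.20 = 0.08
By inclusion-exclusion,
P(A ∪ B ∪ C) = 0.28 + 0.48 + 0.40 − 0.08 − 0.08 − 0.16 + 0.00 = 0.84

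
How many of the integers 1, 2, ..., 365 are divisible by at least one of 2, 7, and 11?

⌊365/2⌋ + ⌊365/7⌋ + ⌊365/11⌋ − ⌊365/14⌋ − ⌊365/22⌋ − ⌊365/77⌋ + ⌊365/154⌋ = 182 + 52 + 33 − 26 − 16 − 4 + 2 = 223

223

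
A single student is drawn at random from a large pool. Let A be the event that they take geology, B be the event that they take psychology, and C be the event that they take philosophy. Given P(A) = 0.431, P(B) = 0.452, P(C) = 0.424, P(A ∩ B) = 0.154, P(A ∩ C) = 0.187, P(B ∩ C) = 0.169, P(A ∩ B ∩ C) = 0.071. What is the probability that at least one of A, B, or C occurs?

0.868

Inclusion–exclusion gives
P(A ∪ B ∪ C) = 0.431 + 0.452 + 0.424 − 0.154 − 0.187 − 0.169 + 0.071 = 0.868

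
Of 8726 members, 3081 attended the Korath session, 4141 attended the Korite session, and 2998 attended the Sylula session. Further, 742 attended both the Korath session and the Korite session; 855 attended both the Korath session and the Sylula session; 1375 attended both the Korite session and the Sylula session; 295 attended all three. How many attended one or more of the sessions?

|at least one| = 3081 + 4141 + 2998 − 742 − 855 − 1375 + 295 = 7543

7543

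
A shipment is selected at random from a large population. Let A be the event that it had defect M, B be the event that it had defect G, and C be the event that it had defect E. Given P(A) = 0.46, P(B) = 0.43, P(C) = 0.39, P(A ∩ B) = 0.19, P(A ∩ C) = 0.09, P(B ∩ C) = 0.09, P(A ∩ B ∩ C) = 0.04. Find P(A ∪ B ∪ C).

P(A ∪ B ∪ C) = 0.46 + 0.43 + 0.39 − 0.19 − 0.09 − 0.09 + 0.04 = 0.95

0.95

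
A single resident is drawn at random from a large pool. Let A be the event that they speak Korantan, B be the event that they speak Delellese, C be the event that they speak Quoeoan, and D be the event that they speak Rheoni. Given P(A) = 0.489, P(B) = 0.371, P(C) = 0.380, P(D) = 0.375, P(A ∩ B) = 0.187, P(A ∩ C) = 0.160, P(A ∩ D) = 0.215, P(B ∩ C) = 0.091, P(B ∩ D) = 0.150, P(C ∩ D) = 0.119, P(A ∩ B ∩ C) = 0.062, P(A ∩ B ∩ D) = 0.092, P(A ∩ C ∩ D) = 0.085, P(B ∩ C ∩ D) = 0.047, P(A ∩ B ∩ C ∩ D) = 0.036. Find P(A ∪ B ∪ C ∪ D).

0.943

Inclusion–exclusion gives
P(A ∪ B ∪ C ∪ D) = 0.489 + 0.371 + 0.380 + 0.375 − 0.187 − 0.160 − 0.215 − 0.091 − 0.150 − 0.119 + 0.062 + 0.092 + 0.085 + 0.047 − 0.036 = 0.943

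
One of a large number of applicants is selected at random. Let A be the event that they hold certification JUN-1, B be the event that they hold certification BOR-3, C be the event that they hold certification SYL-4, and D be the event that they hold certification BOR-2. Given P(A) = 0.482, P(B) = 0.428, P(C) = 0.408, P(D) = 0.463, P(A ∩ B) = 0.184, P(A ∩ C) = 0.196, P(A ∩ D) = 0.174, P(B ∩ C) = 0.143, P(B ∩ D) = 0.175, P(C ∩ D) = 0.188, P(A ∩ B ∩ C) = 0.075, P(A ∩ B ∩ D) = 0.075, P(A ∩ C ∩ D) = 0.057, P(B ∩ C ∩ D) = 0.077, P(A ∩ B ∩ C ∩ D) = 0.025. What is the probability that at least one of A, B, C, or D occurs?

P(A ∪ B ∪ C ∪ D) = 0.482 + 0.428 + 0.408 + 0.463 − 0.184 − 0.196 − 0.174 − 0.143 − 0.175 − 0.188 + 0.075 + 0.075 + 0.057 + 0.077 − 0.025 = 0.980

0.980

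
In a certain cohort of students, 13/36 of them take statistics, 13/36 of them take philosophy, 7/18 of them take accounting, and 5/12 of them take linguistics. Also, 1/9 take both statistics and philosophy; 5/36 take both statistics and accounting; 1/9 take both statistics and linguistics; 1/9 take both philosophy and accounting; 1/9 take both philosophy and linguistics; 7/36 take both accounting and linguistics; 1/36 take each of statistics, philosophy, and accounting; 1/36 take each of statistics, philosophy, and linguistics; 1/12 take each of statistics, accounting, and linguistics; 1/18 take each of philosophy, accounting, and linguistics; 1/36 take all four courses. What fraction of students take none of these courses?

By inclusion–exclusion:
P(union) = 13/36 + 13/36 + 7/18 + 5/12 − 1/9 − 5/36 − 1/9 − 1/9 − 1/9 − 7/36 + 1/36 + 1/36 + 1/12 + 1/18 − 1/36 = 11/12
P(none) = 1 − 11/12 = 1/12

1/12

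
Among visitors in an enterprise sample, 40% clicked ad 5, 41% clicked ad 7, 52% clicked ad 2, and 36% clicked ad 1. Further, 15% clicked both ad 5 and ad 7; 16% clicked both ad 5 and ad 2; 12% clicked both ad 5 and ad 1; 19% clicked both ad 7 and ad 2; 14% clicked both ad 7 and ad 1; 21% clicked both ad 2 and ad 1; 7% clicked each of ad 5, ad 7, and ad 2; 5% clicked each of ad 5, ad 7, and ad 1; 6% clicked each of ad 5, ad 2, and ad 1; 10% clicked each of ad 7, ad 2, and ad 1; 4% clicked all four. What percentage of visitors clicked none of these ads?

P(≥1) = 40 + 41 + 52 + 36 − 15 − 16 − 12 − 19 − 14 − 21 + 7 + 5 + 6 + 10 − 4 = 96%
P(none) = 100% − 96% = 4%

4%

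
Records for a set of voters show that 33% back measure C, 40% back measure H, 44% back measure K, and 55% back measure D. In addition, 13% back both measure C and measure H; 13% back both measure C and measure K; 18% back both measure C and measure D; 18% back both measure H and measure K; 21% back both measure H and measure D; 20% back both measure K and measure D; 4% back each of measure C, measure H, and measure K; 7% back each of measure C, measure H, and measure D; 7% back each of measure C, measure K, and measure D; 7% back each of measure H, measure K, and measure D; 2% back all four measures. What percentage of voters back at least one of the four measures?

92%

P(union) = 33 + 40 + 44 + 55 − 13 − 13 − 18 − 18 − 21 − 20 + 4 + 7 + 7 + 7 − 2 = 92%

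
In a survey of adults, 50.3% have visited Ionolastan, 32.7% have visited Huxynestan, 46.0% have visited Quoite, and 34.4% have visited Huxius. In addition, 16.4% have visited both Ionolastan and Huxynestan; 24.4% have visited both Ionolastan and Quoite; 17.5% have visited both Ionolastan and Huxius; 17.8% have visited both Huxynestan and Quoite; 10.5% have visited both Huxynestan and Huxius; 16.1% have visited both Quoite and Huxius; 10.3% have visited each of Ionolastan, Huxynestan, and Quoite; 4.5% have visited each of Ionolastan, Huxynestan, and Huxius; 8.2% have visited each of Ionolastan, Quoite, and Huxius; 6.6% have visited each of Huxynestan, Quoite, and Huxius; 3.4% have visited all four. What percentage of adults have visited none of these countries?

13.1%

P(≥1) = 50.3 + 32.7 + 46.0 + 34.4 − 16.4 − 24.4 − 17.5 − 17.8 − 10.5 − 16.1 + 10.3 + 4.5 + 8.2 + 6.6 − 3.4 = 86.9%
P(none) = 100% − 86.9% = 13.1%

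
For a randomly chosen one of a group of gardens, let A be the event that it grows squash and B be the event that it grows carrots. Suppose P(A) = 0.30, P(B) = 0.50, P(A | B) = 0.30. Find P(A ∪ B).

0.65

P(A ∩ B) = P(B)·P(A|B) = 0.50 × 0.30 = 0.15
P(A ∪ B) = 0.30 + 0.50 − 0.15 = 0.65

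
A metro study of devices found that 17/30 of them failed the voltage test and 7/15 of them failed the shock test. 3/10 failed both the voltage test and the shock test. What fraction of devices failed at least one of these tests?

11/15

By inclusion-exclusion,
P(union) = 17/30 + 7/15 − 3/10 = 11/15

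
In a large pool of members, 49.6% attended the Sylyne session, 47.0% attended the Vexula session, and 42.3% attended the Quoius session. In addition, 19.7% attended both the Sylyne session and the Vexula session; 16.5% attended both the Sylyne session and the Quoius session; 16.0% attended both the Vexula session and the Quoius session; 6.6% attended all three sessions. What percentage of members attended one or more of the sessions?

P(union) = 49.6 + 47.0 + 42.3 − 19.7 − 16.5 − 16.0 + 6.6 = 93.3%

93.3%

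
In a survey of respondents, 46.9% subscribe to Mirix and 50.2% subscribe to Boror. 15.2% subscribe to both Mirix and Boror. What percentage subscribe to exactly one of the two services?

66.7%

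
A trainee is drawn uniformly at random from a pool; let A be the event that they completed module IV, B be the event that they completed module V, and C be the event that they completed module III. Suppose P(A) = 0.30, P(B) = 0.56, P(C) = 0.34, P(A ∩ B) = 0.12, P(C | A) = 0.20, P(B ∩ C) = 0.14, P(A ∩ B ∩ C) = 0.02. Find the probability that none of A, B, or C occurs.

0.10

P(A ∩ C) = P(A)·P(C|A) = 0.30 × 0.20 = 0.06
P(A ∪ B ∪ C) = 0.30 + 0.56 + 0.34 − 0.12 − 0.06 − 0.14 + 0.02 = 0.90
P(none) = 1 − 0.90 = 0.10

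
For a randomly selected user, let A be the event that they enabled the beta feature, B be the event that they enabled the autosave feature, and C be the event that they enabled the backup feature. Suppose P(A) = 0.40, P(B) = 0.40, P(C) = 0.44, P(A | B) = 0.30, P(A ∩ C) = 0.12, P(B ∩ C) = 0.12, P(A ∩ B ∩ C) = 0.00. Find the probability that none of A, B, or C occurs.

P(A ∩ B) = P(B)·P(A|B) = 0.40 × 0.30 = 0.12
P(A ∪ B ∪ C) = 0.40 + 0.40 + 0.44 − 0.12 − 0.12 − 0.12 + 0.00 = 0.88
P(none) = 1 − 0.88 = 0.12

0.12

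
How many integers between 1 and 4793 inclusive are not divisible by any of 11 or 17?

4102

By inclusion–exclusion:
435 + 281 − 25 = 691
4793 − 691 = 4102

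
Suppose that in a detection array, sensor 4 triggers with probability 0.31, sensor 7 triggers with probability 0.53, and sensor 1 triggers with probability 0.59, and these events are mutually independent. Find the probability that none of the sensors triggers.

Since the events are independent, P(none) is the product of the individual non-occurrence probabilities.
P(none) = (1 − 0.31) × (1 − 0.53) × (1 − 0.59) = 0.69 × 0.47 × 0.41 = 0.132963

0.132963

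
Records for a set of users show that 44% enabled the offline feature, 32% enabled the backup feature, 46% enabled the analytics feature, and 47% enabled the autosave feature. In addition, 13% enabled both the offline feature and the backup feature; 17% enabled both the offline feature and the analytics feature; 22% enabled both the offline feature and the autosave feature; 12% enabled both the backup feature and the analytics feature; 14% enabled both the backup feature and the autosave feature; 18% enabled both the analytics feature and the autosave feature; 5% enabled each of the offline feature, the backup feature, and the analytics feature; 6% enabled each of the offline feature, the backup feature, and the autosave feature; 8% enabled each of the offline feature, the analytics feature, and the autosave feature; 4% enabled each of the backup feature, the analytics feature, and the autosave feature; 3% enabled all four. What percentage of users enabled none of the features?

7%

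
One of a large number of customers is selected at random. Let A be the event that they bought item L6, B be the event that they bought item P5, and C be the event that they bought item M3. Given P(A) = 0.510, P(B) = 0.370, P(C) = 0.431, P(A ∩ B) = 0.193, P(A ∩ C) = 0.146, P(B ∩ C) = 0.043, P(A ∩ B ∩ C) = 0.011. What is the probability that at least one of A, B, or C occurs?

P(A ∪ B ∪ C) = 0.510 + 0.370 + 0.431 − 0.193 − 0.146 − 0.043 + 0.011 = 0.940

0.940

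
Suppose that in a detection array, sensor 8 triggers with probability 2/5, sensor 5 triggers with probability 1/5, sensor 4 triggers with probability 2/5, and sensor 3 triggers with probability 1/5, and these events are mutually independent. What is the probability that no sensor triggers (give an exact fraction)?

144/625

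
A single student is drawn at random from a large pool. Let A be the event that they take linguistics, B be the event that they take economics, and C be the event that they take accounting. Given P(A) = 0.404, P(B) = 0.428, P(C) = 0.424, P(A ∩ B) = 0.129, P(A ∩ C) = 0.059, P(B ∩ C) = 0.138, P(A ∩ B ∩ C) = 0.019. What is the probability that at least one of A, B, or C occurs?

0.949

Apply inclusion-exclusion:
P(A ∪ B ∪ C) = 0.404 + 0.428 + 0.424 − 0.129 − 0.059 − 0.138 + 0.019 = 0.949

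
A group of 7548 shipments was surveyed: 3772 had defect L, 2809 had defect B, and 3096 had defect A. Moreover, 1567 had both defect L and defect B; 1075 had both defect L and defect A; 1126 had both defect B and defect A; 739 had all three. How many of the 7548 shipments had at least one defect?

N(≥1) = 3772 + 2809 + 3096 − 1567 − 1075 − 1126 + 739 = 6648

6648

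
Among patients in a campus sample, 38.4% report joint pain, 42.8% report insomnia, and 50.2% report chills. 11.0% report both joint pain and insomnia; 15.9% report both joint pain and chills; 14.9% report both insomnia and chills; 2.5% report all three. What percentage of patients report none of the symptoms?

7.9%

P(at least one) = 38.4 + 42.8 + 50.2 − 11.0 − 15.9 − 14.9 + 2.5 = 92.1%
P(none) = 100% − 92.1% = 7.9%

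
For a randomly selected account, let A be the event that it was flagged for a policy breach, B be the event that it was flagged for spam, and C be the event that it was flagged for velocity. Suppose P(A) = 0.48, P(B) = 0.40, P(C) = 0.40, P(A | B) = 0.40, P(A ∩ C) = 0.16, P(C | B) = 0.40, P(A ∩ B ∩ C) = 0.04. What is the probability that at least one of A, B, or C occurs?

P(A ∩ B) = P(B)·P(A|B) = 0.40 × 0.40 = 0.16
P(B ∩ C) = P(B)·P(C|B) = 0.40 × 0.40 = 0.16
P(A ∪ B ∪ C) = 0.48 + 0.40 + 0.40 − 0.16 − 0.16 − 0.16 + 0.04 = 0.84

0.84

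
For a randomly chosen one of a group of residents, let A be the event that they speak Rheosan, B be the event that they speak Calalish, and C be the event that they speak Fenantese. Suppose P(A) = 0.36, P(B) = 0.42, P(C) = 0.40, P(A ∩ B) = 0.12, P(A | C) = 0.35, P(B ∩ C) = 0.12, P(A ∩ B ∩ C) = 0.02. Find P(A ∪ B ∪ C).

0.82

P(A ∩ C) = P(C)·P(A|C) = 0.40 × 0.35 = 0.14
By inclusion–exclusion:
P(A ∪ B ∪ C) = 0.36 + 0.42 + 0.40 − 0.12 − 0.14 − 0.12 + 0.02 = 0.82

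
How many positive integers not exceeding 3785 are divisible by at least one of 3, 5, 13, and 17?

2029

Using inclusion–exclusion:
1261 + 757 + 291 + 222 − 252 − 97 − 74 − 58 − 44 − 17 + 19 + 14 + 5 + 3 − 1 = 2029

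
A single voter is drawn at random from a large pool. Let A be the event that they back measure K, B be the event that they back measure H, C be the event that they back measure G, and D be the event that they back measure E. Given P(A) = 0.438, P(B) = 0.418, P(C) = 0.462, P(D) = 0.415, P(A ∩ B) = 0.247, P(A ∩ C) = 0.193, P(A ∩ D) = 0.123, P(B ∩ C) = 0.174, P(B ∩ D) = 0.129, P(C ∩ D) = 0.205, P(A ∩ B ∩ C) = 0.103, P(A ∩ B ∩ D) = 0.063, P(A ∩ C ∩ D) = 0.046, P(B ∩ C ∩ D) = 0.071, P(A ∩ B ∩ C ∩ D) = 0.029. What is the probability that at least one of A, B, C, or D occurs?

P(A ∪ B ∪ C ∪ D) = 0.438 + 0.418 + 0.462 + 0.415 − 0.247 − 0.193 − 0.123 − 0.174 − 0.129 − 0.205 + 0.103 + 0.063 + 0.046 + 0.071 − 0.029 = 0.916

0.916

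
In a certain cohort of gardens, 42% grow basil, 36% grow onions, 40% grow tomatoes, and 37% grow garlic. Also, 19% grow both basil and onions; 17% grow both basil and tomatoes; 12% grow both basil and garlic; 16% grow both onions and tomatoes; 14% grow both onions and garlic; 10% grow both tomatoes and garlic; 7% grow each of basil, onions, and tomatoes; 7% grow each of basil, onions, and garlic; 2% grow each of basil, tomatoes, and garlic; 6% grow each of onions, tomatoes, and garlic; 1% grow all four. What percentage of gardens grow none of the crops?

P(≥1) = 42 + 36 + 40 + 37 − 19 − 17 − 12 − 16 − 14 − 10 + 7 + 7 + 2 + 6 − 1 = 88%
P(none) = 100% − 88% = 12%

12%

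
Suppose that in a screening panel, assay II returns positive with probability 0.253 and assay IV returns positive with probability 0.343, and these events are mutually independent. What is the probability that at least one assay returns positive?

0.509221

Since the events are independent, P(none) is the product of the individual non-occurrence probabilities.
P(none) = (1 − 0.253) × (1 − 0.343) = 0.747 × 0.657 = 0.490779
P(at least one) = 1 − 0.490779 = 0.509221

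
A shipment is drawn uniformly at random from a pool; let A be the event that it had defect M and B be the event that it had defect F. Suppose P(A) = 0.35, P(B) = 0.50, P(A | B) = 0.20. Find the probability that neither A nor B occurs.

0.25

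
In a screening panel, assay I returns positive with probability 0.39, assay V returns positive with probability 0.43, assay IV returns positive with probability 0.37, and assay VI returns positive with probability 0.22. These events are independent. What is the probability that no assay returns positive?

P(none) = (1 − 0.39) × (1 − 0.43) × (1 − 0.37) × (1 − 0.22) = 0.61 × 0.57 × 0.63 × 0.78 = 0.17085978

0.17085978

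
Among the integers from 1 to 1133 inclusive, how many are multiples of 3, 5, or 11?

By inclusion–exclusion:
377 + 226 + 103 − 75 − 34 − 20 + 6 = 583

583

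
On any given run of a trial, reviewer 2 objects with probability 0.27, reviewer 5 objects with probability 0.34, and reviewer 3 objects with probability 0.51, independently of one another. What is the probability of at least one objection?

0.763918

Independence gives P(none) = ∏(1 − pᵢ).
P(none) = (1 − 0.27) × (1 − 0.34) × (1 − 0.51) = 0.73 × 0.66 × 0.49 = 0.236082
P(at least one) = 1 − 0.236082 = 0.763918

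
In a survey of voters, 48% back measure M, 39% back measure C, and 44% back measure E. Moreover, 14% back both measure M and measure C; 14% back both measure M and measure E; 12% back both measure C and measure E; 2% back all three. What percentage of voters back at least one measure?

93%

Apply inclusion-exclusion:
P(union) = 48 + 39 + 44 − 14 − 14 − 12 + 2 = 93%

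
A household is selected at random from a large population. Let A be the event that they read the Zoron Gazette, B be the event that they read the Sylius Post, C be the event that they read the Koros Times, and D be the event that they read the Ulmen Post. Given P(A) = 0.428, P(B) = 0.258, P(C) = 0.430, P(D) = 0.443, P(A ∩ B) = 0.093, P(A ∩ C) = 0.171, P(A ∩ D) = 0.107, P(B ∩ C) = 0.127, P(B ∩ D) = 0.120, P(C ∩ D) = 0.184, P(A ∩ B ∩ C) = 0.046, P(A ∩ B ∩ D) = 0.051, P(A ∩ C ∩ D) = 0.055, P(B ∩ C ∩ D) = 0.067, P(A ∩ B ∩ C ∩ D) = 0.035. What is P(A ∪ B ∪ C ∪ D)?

0.941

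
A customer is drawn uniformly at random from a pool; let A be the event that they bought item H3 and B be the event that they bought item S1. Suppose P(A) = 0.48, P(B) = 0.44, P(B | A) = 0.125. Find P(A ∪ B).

P(A ∩ B) = P(A)·P(B|A) = 0.48 × 0.125 = 0.06
P(A ∪ B) = 0.48 + 0.44 − 0.06 = 0.86

0.86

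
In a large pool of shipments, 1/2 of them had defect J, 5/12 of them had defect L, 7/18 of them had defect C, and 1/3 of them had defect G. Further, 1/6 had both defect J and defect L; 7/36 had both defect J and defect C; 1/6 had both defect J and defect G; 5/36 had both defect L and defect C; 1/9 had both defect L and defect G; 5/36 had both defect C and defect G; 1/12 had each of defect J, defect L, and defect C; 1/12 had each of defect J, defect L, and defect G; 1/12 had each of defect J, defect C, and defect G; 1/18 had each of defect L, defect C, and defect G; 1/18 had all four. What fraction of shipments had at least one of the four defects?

Inclusion–exclusion gives
P(union) = 1/2 + 5/12 + 7/18 + 1/3 − 1/6 − 7/36 − 1/6 − 5/36 − 1/9 − 5/36 + 1/12 + 1/12 + 1/12 + 1/18 − 1/18 = 35/36

35/36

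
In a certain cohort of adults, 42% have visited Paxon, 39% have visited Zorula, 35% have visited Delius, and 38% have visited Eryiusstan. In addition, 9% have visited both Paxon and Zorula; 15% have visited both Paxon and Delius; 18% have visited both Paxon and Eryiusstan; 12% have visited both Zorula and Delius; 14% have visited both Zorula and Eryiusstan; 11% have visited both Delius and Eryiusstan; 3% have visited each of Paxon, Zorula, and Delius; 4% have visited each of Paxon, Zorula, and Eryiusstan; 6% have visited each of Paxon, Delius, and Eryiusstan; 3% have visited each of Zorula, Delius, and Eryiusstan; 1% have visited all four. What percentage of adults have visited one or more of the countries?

90%

Using inclusion–exclusion:
P(at least one) = 42 + 39 + 35 + 38 − 9 − 15 − 18 − 12 − 14 − 11 + 3 + 4 + 6 + 3 − 1 = 90%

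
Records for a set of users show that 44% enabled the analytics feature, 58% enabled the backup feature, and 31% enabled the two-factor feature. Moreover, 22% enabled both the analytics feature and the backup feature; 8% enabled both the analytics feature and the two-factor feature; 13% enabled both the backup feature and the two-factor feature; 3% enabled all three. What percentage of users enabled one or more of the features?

Using inclusion–exclusion:
P(union) = 44 + 58 + 31 − 22 − 8 − 13 + 3 = 93%

93%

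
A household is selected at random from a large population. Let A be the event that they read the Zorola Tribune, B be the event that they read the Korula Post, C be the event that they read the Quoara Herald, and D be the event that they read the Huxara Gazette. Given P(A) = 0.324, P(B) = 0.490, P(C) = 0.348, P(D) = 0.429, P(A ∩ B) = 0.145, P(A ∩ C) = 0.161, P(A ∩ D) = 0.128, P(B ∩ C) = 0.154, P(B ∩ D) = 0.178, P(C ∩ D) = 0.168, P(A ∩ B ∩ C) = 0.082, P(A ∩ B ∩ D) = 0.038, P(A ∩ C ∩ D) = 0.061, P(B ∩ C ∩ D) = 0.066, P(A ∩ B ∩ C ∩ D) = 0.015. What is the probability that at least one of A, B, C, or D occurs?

0.889

P(A ∪ B ∪ C ∪ D) = 0.324 + 0.490 + 0.348 + 0.429 − 0.145 − 0.161 − 0.128 − 0.154 − 0.178 − 0.168 + 0.082 + 0.038 + 0.061 + 0.066 − 0.015 = 0.889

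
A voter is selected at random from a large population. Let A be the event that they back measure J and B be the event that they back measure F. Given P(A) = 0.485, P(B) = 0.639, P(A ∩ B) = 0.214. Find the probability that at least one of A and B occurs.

0.910

P(A ∪ B) = 0.485 + 0.639 − 0.214 = 0.910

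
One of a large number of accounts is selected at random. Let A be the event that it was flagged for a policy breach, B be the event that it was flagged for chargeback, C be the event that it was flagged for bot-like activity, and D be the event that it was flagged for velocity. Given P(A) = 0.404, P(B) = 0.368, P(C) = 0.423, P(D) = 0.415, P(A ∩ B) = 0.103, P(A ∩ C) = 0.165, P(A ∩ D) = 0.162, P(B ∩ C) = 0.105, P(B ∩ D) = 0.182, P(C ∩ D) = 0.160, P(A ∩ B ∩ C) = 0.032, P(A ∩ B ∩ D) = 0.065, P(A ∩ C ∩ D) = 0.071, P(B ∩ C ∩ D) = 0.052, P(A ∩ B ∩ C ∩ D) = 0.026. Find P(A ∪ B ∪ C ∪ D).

P(A ∪ B ∪ C ∪ D) = 0.404 + 0.368 + 0.423 + 0.415 − 0.103 − 0.165 − 0.162 − 0.105 − 0.182 − 0.160 + 0.032 + 0.065 + 0.071 + 0.052 − 0.026 = 0.927

0.927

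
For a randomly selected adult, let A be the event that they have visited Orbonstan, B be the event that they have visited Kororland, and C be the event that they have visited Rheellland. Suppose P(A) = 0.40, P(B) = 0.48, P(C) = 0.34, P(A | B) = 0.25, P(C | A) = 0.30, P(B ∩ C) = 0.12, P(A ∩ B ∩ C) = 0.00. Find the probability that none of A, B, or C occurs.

0.14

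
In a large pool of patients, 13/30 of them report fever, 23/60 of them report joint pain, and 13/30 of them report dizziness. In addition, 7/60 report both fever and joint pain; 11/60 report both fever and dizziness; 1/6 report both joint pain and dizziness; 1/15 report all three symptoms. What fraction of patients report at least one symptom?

P(at least one) = 13/30 + 23/60 + 13/30 − 7/60 − 11/60 − 1/6 + 1/15 = 17/20

17/20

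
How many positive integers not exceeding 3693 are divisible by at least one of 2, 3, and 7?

floor(3693/2) + floor(3693/3) + floor(3693/7) − floor(3693/6) − floor(3693/14) − floor(3693/21) + floor(3693/42) = 1846 + 1231 + 527 − 615 − 263 − 175 + 87 = 2638

2638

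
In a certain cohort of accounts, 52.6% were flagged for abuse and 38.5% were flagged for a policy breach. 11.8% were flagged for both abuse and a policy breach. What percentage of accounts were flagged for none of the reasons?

20.7%

P(≥1) = 52.6 + 38.5 − 11.8 = 79.3%
P(none) = 100% − 79.3% = 20.7%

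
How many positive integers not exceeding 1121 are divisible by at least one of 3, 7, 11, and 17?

572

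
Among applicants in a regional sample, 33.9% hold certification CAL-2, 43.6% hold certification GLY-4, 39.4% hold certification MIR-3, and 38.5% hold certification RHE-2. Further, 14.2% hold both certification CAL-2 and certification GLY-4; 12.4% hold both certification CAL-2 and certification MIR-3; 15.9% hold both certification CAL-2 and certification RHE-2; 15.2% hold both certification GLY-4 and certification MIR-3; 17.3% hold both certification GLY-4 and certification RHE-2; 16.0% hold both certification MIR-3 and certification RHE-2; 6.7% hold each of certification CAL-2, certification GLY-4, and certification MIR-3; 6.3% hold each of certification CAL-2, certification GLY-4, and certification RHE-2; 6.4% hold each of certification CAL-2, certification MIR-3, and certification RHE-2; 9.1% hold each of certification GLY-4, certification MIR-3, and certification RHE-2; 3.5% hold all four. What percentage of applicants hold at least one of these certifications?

89.4%

Using inclusion–exclusion:
P(≥1) = 33.9 + 43.6 + 39.4 + 38.5 − 14.2 − 12.4 − 15.9 − 15.2 − 17.3 − 16.0 + 6.7 + 6.3 + 6.4 + 9.1 − 3.5 = 89.4%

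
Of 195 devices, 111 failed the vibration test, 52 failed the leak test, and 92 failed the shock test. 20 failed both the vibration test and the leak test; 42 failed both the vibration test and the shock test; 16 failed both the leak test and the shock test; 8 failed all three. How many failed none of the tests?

10

By inclusion–exclusion:
|union| = 111 + 52 + 92 − 20 − 42 − 16 + 8 = 185
None: 195 − 185 = 10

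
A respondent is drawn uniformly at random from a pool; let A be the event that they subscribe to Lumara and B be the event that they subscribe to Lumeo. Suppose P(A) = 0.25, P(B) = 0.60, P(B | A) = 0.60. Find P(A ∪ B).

P(A ∩ B) = P(A)·P(B|A) = 0.25 × 0.60 = 0.15
By inclusion–exclusion:
P(A ∪ B) = 0.25 + 0.60 − 0.15 = 0.70

0.70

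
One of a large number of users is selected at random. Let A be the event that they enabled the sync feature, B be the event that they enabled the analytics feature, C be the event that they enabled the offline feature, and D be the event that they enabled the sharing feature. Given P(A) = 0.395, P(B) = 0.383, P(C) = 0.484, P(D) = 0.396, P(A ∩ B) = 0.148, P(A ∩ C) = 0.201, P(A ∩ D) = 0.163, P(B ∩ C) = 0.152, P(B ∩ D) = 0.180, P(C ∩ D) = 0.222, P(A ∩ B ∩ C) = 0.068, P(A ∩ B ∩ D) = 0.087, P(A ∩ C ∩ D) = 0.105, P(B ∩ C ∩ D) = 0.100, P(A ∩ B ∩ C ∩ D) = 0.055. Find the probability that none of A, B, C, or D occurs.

P(A ∪ B ∪ C ∪ D) = 0.395 + 0.383 + 0.484 + 0.396 − 0.148 − 0.201 − 0.163 − 0.152 − 0.180 − 0.222 + 0.068 + 0.087 + 0.105 + 0.100 − 0.055 = 0.897
P(none) = 1 − 0.897 = 0.103

0.103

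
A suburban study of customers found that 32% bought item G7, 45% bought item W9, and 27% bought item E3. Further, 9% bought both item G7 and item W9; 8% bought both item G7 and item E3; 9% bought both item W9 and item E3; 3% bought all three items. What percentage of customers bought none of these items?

19%

P(≥1) = 32 + 45 + 27 − 9 − 8 − 9 + 3 = 81%
P(none) = 100% − 81% = 19%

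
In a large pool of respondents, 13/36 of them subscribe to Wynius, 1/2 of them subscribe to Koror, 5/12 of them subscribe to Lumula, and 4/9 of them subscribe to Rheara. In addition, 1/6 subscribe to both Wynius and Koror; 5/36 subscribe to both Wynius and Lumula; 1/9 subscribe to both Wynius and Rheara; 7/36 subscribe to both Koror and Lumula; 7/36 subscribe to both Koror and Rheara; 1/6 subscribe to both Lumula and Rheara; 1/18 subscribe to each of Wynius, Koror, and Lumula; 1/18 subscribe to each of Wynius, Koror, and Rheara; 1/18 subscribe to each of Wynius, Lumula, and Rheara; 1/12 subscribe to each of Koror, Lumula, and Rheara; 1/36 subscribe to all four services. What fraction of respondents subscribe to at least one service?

P(at least one) = 13/36 + 1/2 + 5/12 + 4/9 − 1/6 − 5/36 − 1/9 − 7/36 − 7/36 − 1/6 + 1/18 + 1/18 + 1/18 + 1/12 − 1/36 = 35/36

35/36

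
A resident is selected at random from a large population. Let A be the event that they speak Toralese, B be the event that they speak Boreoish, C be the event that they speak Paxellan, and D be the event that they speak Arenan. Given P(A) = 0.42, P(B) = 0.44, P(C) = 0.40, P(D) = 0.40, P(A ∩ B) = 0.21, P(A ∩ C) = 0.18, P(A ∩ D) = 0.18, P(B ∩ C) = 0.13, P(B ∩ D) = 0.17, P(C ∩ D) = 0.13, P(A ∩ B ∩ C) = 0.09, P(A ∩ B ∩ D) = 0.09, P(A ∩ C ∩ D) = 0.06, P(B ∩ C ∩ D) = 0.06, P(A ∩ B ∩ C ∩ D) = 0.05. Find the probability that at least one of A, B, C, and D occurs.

0.91

By inclusion–exclusion:
P(A ∪ B ∪ C ∪ D) = 0.42 + 0.44 + 0.40 + 0.40 − 0.21 − 0.18 − 0.18 − 0.13 − 0.17 − 0.13 + 0.09 + 0.09 + 0.06 + 0.06 − 0.05 = 0.91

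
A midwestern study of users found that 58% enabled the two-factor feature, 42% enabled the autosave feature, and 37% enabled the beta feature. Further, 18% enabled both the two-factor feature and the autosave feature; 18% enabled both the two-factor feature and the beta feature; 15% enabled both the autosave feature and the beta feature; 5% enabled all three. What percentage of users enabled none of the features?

9%

Inclusion–exclusion gives
P(union) = 58 + 42 + 37 − 18 − 18 − 15 + 5 = 91%
P(none) = 100% − 91% = 9%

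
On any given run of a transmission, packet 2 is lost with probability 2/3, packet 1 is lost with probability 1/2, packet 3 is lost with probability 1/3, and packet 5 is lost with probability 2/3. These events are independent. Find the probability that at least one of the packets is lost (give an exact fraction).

26/27

Independence gives P(none) = ∏(1 − pᵢ).
P(none) = (1 − 2/3) × (1 − 1/2) × (1 − 1/3) × (1 − 2/3) = 1/3 × 1/2 × 2/3 × 1/3 = 1/27
P(at least one) = 1 − 1/27 = 26/27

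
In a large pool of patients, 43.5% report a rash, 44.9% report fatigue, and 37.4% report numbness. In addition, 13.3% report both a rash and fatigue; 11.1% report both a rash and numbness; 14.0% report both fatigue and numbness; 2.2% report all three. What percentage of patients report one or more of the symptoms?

By inclusion-exclusion,
P(≥1) = 43.5 + 44.9 + 37.4 − 13.3 − 11.1 − 14.0 + 2.2 = 89.6%

89.6%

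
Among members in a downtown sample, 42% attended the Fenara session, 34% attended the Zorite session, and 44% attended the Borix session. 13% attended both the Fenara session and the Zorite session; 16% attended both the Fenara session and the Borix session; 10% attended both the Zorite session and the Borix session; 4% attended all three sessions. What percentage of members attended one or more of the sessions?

P(at least one) = 42 + 34 + 44 − 13 − 16 − 10 + 4 = 85%

85%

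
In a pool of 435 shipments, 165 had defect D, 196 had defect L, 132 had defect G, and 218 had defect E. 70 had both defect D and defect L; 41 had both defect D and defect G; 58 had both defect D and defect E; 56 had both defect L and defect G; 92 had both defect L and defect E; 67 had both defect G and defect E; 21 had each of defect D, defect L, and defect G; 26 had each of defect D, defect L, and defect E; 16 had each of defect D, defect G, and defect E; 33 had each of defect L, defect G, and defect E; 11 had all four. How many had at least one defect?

412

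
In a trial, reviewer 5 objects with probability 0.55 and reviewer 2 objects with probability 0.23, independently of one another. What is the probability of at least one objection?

P(none) = (1 − 0.55) × (1 − 0.23) = 0.45 × 0.77 = 0.3465
P(at least one) = 1 − 0.3465 = 0.6535

0.6535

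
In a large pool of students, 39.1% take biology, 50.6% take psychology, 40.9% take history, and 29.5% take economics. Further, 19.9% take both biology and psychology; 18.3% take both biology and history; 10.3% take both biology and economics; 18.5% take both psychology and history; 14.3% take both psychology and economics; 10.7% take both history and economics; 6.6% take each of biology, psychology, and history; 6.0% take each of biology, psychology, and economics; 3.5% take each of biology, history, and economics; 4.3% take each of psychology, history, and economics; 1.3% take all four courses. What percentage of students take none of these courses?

12.8%

P(at least one) = 39.1 + 50.6 + 40.9 + 29.5 − 19.9 − 18.3 − 10.3 − 18.5 − 14.3 − 10.7 + 6.6 + 6.0 + 3.5 + 4.3 − 1.3 = 87.2%
P(none) = 100% − 87.2% = 12.8%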